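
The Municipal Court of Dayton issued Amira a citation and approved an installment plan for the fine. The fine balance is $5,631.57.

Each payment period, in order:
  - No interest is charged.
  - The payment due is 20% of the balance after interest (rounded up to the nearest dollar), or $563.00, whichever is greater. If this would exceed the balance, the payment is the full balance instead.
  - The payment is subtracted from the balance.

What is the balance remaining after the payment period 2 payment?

Payment period 1: opening $5,631.57; payment $1,127.00; balance $4,504.57
Payment period 2: opening $4,504.57; payment $901.00; balance $3,603.57

$3,603.57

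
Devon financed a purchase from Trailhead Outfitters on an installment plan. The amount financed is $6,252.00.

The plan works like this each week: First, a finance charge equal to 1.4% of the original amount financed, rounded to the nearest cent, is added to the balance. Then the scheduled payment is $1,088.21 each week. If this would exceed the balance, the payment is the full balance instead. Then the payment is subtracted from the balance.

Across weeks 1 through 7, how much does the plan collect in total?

# | Opening | Interest | Payment | End bal
1 | $6,252.00 | $87.53 | $1,088.21 | $5,251.32
2 | $5,251.32 | $87.53 | $1,088.21 | $4,250.64
3 | $4,250.64 | $87.53 | $1,088.21 | $3,249.96
4 | $3,249.96 | $87.53 | $1,088.21 | $2,249.28
5 | $2,249.28 | $87.53 | $1,088.21 | $1,248.60
6 | $1,248.60 | $87.53 | $1,088.21 | $247.92
7 | $247.92 | $87.53 | $335.45 | $0.00
Total paid: $6,864.71

$6,864.71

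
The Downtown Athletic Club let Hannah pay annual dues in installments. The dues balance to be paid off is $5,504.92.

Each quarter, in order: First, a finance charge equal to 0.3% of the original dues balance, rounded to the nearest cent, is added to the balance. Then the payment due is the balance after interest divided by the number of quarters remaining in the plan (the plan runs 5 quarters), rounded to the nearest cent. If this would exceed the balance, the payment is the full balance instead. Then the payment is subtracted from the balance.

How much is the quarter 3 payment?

Quarter 1: opening $5,504.92; interest $16.51 → $5,521.43; payment $1,104.29; balance $4,417.14
Quarter 2: opening $4,417.14; interest $16.51 → $4,433.65; payment $1,108.41; balance $3,325.24
Quarter 3: opening $3,325.24; interest $16.51 → $3,341.75; payment $1,113.92; balance $2,227.83

$1,113.92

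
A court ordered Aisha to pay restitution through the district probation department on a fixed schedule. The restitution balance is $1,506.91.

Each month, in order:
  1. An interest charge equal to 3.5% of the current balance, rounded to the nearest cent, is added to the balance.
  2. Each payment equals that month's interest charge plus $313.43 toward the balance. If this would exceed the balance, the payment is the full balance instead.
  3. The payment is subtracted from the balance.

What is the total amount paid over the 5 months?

# | Opening | Interest | Payment | End bal
1 | $1,506.91 | $52.74 | $366.17 | $1,193.48
2 | $1,193.48 | $41.77 | $355.20 | $880.05
3 | $880.05 | $30.80 | $344.23 | $566.62
4 | $566.62 | $19.83 | $333.26 | $253.19
5 | $253.19 | $8.86 | $262.05 | $0.00
Total paid: $1,660.91

$1,660.91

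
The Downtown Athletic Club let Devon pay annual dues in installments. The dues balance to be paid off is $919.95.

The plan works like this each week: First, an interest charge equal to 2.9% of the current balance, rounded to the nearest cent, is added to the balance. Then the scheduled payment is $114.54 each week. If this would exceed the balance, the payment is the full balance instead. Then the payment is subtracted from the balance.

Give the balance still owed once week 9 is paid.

Week 1: opening $919.95; interest $26.68 → $946.63; payment $114.54; balance $832.09
Week 2: opening $832.09; interest $24.13 → $856.22; payment $114.54; balance $741.68
Week 3: opening $741.68; interest $21.51 → $763.19; payment $114.54; balance $648.65
Week 4: opening $648.65; interest $18.81 → $667.46; payment $114.54; balance $552.92
Week 5: opening $552.92; interest $16.03 → $568.95; payment $114.54; balance $454.41
Week 6: opening $454.41; interest $13.18 → $467.59; payment $114.54; balance $353.05
Week 7: opening $353.05; interest $10.24 → $363.29; payment $114.54; balance $248.75
Week 8: opening $248.75; interest $7.21 → $255.96; payment $114.54; balance $141.42
Week 9: opening $141.42; interest $4.10 → $145.52; payment $114.54; balance $30.98

$30.98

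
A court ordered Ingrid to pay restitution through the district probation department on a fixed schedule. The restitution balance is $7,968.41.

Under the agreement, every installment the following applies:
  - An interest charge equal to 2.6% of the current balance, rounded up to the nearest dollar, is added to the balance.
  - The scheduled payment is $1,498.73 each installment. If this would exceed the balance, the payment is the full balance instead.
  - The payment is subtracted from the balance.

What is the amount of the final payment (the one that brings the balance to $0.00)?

Installment 1: opening $7,968.41; interest $208.00 → $8,176.41; payment $1,498.73; balance $6,677.68
Installment 2: opening $6,677.68; interest $174.00 → $6,851.68; payment $1,498.73; balance $5,352.95
Installment 3: opening $5,352.95; interest $140.00 → $5,492.95; payment $1,498.73; balance $3,994.22
Installment 4: opening $3,994.22; interest $104.00 → $4,098.22; payment $1,498.73; balance $2,599.49
Installment 5: opening $2,599.49; interest $68.00 → $2,667.49; payment $1,498.73; balance $1,168.76
Installment 6: opening $1,168.76; interest $31.00 → $1,199.76; payment $1,199.76; balance $0.00

$1,199.76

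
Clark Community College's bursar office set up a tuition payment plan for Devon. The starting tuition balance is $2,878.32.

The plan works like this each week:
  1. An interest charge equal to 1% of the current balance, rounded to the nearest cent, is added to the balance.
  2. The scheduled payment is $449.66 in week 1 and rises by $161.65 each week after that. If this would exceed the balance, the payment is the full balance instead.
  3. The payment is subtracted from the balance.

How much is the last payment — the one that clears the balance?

# | Opening | Interest | Payment | End bal
1 | $2,878.32 | $28.78 | $449.66 | $2,457.44
2 | $2,457.44 | $24.57 | $611.31 | $1,870.70
3 | $1,870.70 | $18.71 | $772.96 | $1,116.45
4 | $1,116.45 | $11.16 | $934.61 | $193.00
5 | $193.00 | $1.93 | $194.93 | $0.00

$194.93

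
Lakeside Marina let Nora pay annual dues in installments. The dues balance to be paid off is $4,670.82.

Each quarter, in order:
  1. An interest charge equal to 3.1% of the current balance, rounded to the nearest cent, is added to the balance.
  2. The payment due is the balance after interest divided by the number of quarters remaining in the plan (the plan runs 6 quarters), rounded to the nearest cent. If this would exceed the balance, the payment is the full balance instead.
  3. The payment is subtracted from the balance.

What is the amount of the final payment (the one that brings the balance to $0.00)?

Quarter 1: opening $4,670.82; interest $144.80 → $4,815.62; payment $802.60; balance $4,013.02
Quarter 2: opening $4,013.02; interest $124.40 → $4,137.42; payment $827.48; balance $3,309.94
Quarter 3: opening $3,309.94; interest $102.61 → $3,412.55; payment $853.14; balance $2,559.41
Quarter 4: opening $2,559.41; interest $79.34 → $2,638.75; payment $879.58; balance $1,759.17
Quarter 5: opening $1,759.17; interest $54.53 → $1,813.70; payment $906.85; balance $906.85
Quarter 6: opening $906.85; interest $28.11 → $934.96; payment $934.96; balance $0.00

$934.96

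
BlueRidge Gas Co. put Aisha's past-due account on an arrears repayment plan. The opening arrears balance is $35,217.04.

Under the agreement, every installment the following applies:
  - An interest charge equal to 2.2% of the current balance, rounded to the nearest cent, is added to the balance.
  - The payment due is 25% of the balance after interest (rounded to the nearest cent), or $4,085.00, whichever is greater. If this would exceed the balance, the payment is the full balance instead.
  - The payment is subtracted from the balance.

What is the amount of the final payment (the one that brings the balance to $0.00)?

Installment 1: opening $35,217.04; interest $774.77 → $35,991.81; payment $8,997.95; balance $26,993.86
Installment 2: opening $26,993.86; interest $593.86 → $27,587.72; payment $6,896.93; balance $20,690.79
Installment 3: opening $20,690.79; interest $455.20 → $21,145.99; payment $5,286.50; balance $15,859.49
Installment 4: opening $15,859.49; interest $348.91 → $16,208.40; payment $4,085.00; balance $12,123.40
Installment 5: opening $12,123.40; interest $266.71 → $12,390.11; payment $4,085.00; balance $8,305.11
Installment 6: opening $8,305.11; interest $182.71 → $8,487.82; payment $4,085.00; balance $4,402.82
Installment 7: opening $4,402.82; interest $96.86 → $4,499.68; payment $4,085.00; balance $414.68
Installment 8: opening $414.68; interest $9.12 → $423.80; payment $423.80; balance $0.00

$423.80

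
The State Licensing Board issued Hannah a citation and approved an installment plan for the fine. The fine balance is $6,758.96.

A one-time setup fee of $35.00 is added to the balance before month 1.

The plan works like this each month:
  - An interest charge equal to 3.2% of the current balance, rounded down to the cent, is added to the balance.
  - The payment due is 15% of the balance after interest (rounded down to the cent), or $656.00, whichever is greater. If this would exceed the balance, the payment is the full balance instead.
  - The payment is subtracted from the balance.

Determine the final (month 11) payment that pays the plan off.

# | Opening | Interest | Payment | End bal
1 | $6,793.96 | $217.40 | $1,051.70 | $5,959.66
2 | $5,959.66 | $190.70 | $922.55 | $5,227.81
3 | $5,227.81 | $167.28 | $809.26 | $4,585.83
4 | $4,585.83 | $146.74 | $709.88 | $4,022.69
5 | $4,022.69 | $128.72 | $656.00 | $3,495.41
6 | $3,495.41 | $111.85 | $656.00 | $2,951.26
7 | $2,951.26 | $94.44 | $656.00 | $2,389.70
8 | $2,389.70 | $76.47 | $656.00 | $1,810.17
9 | $1,810.17 | $57.92 | $656.00 | $1,212.09
10 | $1,212.09 | $38.78 | $656.00 | $594.87
11 | $594.87 | $19.03 | $613.90 | $0.00

$613.90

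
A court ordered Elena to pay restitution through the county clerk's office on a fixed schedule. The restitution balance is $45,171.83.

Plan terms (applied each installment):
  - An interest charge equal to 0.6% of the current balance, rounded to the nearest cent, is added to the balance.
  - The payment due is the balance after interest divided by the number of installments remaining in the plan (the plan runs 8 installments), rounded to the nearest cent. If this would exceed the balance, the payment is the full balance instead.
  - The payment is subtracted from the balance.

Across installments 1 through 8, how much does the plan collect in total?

$46,408.70

Installment 1: opening $45,171.83; interest $271.03 → $45,442.86; payment $5,680.36; balance $39,762.50
Installment 2: opening $39,762.50; interest $238.58 → $40,001.08; payment $5,714.44; balance $34,286.64
Installment 3: opening $34,286.64; interest $205.72 → $34,492.36; payment $5,748.73; balance $28,743.63
Installment 4: opening $28,743.63; interest $172.46 → $28,916.09; payment $5,783.22; balance $23,132.87
Installment 5: opening $23,132.87; interest $138.80 → $23,271.67; payment $5,817.92; balance $17,453.75
Installment 6: opening $17,453.75; interest $104.72 → $17,558.47; payment $5,852.82; balance $11,705.65
Installment 7: opening $11,705.65; interest $70.23 → $11,775.88; payment $5,887.94; balance $5,887.94
Installment 8: opening $5,887.94; interest $35.33 → $5,923.27; payment $5,923.27; balance $0.00
Total paid: $46,408.70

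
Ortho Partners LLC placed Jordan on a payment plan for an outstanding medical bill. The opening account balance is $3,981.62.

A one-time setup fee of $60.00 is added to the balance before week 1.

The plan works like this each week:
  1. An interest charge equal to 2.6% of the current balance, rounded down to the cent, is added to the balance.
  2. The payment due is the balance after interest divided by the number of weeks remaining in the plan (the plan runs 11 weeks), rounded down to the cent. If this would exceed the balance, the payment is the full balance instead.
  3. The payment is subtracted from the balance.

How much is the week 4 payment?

Week 1: $4,041.62 +$105.08 interest = $4,146.70; pay $376.97 → $3,769.73
Week 2: $3,769.73 +$98.01 interest = $3,867.74; pay $386.77 → $3,480.97
Week 3: $3,480.97 +$90.50 interest = $3,571.47; pay $396.83 → $3,174.64
Week 4: $3,174.64 +$82.54 interest = $3,257.18; pay $407.14 → $2,850.04

$407.14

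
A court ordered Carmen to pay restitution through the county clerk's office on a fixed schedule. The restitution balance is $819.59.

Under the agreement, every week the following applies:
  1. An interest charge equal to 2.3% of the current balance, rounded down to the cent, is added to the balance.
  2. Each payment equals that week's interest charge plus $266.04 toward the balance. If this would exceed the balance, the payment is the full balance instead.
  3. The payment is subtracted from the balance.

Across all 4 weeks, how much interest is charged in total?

Week 1: opening $819.59; interest $18.85 → $838.44; payment $284.89; balance $553.55
Week 2: opening $553.55; interest $12.73 → $566.28; payment $278.77; balance $287.51
Week 3: opening $287.51; interest $6.61 → $294.12; payment $272.65; balance $21.47
Week 4: opening $21.47; interest $0.49 → $21.96; payment $21.96; balance $0.00
Total interest: $18.85 + $12.73 + $6.61 + $0.49 = $38.68

$38.68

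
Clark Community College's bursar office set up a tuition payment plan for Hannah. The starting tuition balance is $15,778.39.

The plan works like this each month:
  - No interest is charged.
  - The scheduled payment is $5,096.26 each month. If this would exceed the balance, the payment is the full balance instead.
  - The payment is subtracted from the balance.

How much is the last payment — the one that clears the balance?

Month 1: $15,778.39 − $5,096.26 → $10,682.13
Month 2: $10,682.13 − $5,096.26 → $5,585.87
Month 3: $5,585.87 − $5,096.26 → $489.61
Month 4: $489.61 − $489.61 → $0.00

$489.61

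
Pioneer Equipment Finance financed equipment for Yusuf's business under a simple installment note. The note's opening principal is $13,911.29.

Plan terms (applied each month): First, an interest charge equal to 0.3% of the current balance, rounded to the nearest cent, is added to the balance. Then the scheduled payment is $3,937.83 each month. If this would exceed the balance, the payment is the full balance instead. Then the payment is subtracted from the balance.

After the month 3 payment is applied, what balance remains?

$2,187.90

Month 1: opening $13,911.29; interest $41.73 → $13,953.02; payment $3,937.83; balance $10,015.19
Month 2: opening $10,015.19; interest $30.05 → $10,045.24; payment $3,937.83; balance $6,107.41
Month 3: opening $6,107.41; interest $18.32 → $6,125.73; payment $3,937.83; balance $2,187.90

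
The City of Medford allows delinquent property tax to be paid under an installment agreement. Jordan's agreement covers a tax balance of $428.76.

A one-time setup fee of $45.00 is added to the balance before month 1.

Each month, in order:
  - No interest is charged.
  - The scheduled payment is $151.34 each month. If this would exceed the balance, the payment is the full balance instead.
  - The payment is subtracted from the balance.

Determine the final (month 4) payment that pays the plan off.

Month 1: $473.76 − $151.34 → $322.42
Month 2: $322.42 − $151.34 → $171.08
Month 3: $171.08 − $151.34 → $19.74
Month 4: $19.74 − $19.74 → $0.00

$19.74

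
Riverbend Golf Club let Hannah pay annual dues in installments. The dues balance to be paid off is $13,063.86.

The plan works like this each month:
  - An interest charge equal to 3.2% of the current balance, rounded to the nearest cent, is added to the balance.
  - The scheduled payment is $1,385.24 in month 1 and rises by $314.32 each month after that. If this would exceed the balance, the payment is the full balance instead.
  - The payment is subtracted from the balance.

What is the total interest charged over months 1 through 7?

$1,877.01

Month 1: opening $13,063.86; interest $418.04 → $13,481.90; payment $1,385.24; balance $12,096.66
Month 2: opening $12,096.66; interest $387.09 → $12,483.75; payment $1,699.56; balance $10,784.19
Month 3: opening $10,784.19; interest $345.09 → $11,129.28; payment $2,013.88; balance $9,115.40
Month 4: opening $9,115.40; interest $291.69 → $9,407.09; payment $2,328.20; balance $7,078.89
Month 5: opening $7,078.89; interest $226.52 → $7,305.41; payment $2,642.52; balance $4,662.89
Month 6: opening $4,662.89; interest $149.21 → $4,812.10; payment $2,956.84; balance $1,855.26
Month 7: opening $1,855.26; interest $59.37 → $1,914.63; payment $1,914.63; balance $0.00
Total interest: $418.04 + $387.09 + $345.09 + $291.69 + $226.52 + $149.21 + $59.37 = $1,877.01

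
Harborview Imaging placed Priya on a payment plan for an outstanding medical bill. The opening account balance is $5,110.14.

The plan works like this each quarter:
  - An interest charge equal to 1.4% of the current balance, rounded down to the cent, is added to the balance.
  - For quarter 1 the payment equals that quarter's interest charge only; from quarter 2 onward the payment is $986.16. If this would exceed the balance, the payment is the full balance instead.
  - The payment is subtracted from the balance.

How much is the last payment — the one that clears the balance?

$412.87

Quarter 1: opening $5,110.14; interest $71.54 → $5,181.68; payment $71.54; balance $5,110.14
Quarter 2: opening $5,110.14; interest $71.54 → $5,181.68; payment $986.16; balance $4,195.52
Quarter 3: opening $4,195.52; interest $58.73 → $4,254.25; payment $986.16; balance $3,268.09
Quarter 4: opening $3,268.09; interest $45.75 → $3,313.84; payment $986.16; balance $2,327.68
Quarter 5: opening $2,327.68; interest $32.58 → $2,360.26; payment $986.16; balance $1,374.10
Quarter 6: opening $1,374.10; interest $19.23 → $1,393.33; payment $986.16; balance $407.17
Quarter 7: opening $407.17; interest $5.70 → $412.87; payment $412.87; balance $0.00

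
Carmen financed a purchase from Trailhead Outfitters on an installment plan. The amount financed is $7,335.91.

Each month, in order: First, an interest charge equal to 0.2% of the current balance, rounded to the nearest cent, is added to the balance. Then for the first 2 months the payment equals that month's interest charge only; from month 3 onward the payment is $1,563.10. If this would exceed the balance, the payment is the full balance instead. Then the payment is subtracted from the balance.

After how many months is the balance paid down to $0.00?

Month 1: $7,335.91 +$14.67 interest = $7,350.58; pay $14.67 → $7,335.91
Month 2: $7,335.91 +$14.67 interest = $7,350.58; pay $14.67 → $7,335.91
Month 3: $7,335.91 +$14.67 interest = $7,350.58; pay $1,563.10 → $5,787.48
Month 4: $5,787.48 +$11.57 interest = $5,799.05; pay $1,563.10 → $4,235.95
Month 5: $4,235.95 +$8.47 interest = $4,244.42; pay $1,563.10 → $2,681.32
Month 6: $2,681.32 +$5.36 interest = $2,686.68; pay $1,563.10 → $1,123.58
Month 7: $1,123.58 +$2.25 interest = $1,125.83; pay $1,125.83 → $0.00
Balance reaches $0.00 in month 7.

7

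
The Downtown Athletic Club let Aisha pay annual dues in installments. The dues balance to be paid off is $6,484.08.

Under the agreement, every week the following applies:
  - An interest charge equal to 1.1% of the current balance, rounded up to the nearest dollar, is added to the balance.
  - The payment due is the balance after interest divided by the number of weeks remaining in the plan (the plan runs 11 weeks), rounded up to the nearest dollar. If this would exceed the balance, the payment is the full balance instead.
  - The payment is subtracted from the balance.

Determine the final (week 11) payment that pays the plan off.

$665.08

Week 1: opening $6,484.08; interest $72.00 → $6,556.08; payment $597.00; balance $5,959.08
Week 2: opening $5,959.08; interest $66.00 → $6,025.08; payment $603.00; balance $5,422.08
Week 3: opening $5,422.08; interest $60.00 → $5,482.08; payment $610.00; balance $4,872.08
Week 4: opening $4,872.08; interest $54.00 → $4,926.08; payment $616.00; balance $4,310.08
Week 5: opening $4,310.08; interest $48.00 → $4,358.08; payment $623.00; balance $3,735.08
Week 6: opening $3,735.08; interest $42.00 → $3,777.08; payment $630.00; balance $3,147.08
Week 7: opening $3,147.08; interest $35.00 → $3,182.08; payment $637.00; balance $2,545.08
Week 8: opening $2,545.08; interest $28.00 → $2,573.08; payment $644.00; balance $1,929.08
Week 9: opening $1,929.08; interest $22.00 → $1,951.08; payment $651.00; balance $1,300.08
Week 10: opening $1,300.08; interest $15.00 → $1,315.08; payment $658.00; balance $657.08
Week 11: opening $657.08; interest $8.00 → $665.08; payment $665.08; balance $0.00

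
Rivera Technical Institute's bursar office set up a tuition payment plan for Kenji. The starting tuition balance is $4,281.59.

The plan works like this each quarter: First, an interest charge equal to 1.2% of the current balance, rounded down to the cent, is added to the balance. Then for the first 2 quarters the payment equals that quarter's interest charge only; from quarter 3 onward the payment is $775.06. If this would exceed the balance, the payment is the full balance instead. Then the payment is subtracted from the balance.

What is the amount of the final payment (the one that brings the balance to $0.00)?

$582.17

# | Opening | Interest | Payment | End bal
1 | $4,281.59 | $51.37 | $51.37 | $4,281.59
2 | $4,281.59 | $51.37 | $51.37 | $4,281.59
3 | $4,281.59 | $51.37 | $775.06 | $3,557.90
4 | $3,557.90 | $42.69 | $775.06 | $2,825.53
5 | $2,825.53 | $33.90 | $775.06 | $2,084.37
6 | $2,084.37 | $25.01 | $775.06 | $1,334.32
7 | $1,334.32 | $16.01 | $775.06 | $575.27
8 | $575.27 | $6.90 | $582.17 | $0.00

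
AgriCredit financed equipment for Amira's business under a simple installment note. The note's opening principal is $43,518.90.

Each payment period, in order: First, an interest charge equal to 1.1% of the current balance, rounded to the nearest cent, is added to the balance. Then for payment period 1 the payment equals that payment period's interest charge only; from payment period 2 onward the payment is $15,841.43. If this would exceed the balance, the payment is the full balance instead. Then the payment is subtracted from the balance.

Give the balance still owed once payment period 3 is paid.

$12,624.47

Payment period 1: opening $43,518.90; interest $478.71 → $43,997.61; payment $478.71; balance $43,518.90
Payment period 2: opening $43,518.90; interest $478.71 → $43,997.61; payment $15,841.43; balance $28,156.18
Payment period 3: opening $28,156.18; interest $309.72 → $28,465.90; payment $15,841.43; balance $12,624.47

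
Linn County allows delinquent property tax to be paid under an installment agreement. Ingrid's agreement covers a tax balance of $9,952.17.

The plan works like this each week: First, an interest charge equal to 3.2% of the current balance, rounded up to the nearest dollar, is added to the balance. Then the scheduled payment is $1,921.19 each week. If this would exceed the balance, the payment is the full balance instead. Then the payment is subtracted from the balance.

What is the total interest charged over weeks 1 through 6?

# | Opening | Interest | Payment | End bal
1 | $9,952.17 | $319.00 | $1,921.19 | $8,349.98
2 | $8,349.98 | $268.00 | $1,921.19 | $6,696.79
3 | $6,696.79 | $215.00 | $1,921.19 | $4,990.60
4 | $4,990.60 | $160.00 | $1,921.19 | $3,229.41
5 | $3,229.41 | $104.00 | $1,921.19 | $1,412.22
6 | $1,412.22 | $46.00 | $1,458.22 | $0.00
Total interest: $319.00 + $268.00 + $215.00 + $160.00 + $104.00 + $46.00 = $1,112.00

$1,112.00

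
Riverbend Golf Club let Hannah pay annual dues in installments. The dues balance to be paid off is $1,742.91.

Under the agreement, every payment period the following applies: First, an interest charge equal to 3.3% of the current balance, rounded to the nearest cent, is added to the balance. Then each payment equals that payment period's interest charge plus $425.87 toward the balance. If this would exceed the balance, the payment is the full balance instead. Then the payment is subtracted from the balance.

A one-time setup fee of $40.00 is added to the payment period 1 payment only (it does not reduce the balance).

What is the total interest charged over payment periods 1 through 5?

Payment period 1: $1,742.91 +$57.52 interest = $1,800.43; pay $483.39 (+ $40.00 fee) → $1,317.04
Payment period 2: $1,317.04 +$43.46 interest = $1,360.50; pay $469.33 → $891.17
Payment period 3: $891.17 +$29.41 interest = $920.58; pay $455.28 → $465.30
Payment period 4: $465.30 +$15.35 interest = $480.65; pay $441.22 → $39.43
Payment period 5: $39.43 +$1.30 interest = $40.73; pay $40.73 → $0.00
Total interest: $57.52 + $43.46 + $29.41 + $15.35 + $1.30 = $147.04

$147.04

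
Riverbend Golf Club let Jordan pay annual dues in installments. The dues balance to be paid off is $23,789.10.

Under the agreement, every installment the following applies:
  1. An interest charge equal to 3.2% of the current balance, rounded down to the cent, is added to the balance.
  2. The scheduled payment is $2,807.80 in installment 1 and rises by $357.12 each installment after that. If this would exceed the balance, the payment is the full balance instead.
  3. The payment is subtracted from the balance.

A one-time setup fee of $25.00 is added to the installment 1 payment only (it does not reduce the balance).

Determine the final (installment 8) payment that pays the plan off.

Installment 1: opening $23,789.10; interest $761.25 → $24,550.35; payment $2,807.80 (+ $25.00 fee); balance $21,742.55
Installment 2: opening $21,742.55; interest $695.76 → $22,438.31; payment $3,164.92; balance $19,273.39
Installment 3: opening $19,273.39; interest $616.74 → $19,890.13; payment $3,522.04; balance $16,368.09
Installment 4: opening $16,368.09; interest $523.77 → $16,891.86; payment $3,879.16; balance $13,012.70
Installment 5: opening $13,012.70; interest $416.40 → $13,429.10; payment $4,236.28; balance $9,192.82
Installment 6: opening $9,192.82; interest $294.17 → $9,486.99; payment $4,593.40; balance $4,893.59
Installment 7: opening $4,893.59; interest $156.59 → $5,050.18; payment $4,950.52; balance $99.66
Installment 8: opening $99.66; interest $3.18 → $102.84; payment $102.84; balance $0.00

$102.84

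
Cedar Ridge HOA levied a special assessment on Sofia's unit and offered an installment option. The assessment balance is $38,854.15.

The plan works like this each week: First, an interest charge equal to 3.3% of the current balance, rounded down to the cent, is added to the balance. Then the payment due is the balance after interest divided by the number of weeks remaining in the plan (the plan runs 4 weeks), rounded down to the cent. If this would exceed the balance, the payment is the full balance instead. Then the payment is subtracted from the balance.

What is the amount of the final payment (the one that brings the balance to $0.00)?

$11,060.59

Week 1: opening $38,854.15; interest $1,282.18 → $40,136.33; payment $10,034.08; balance $30,102.25
Week 2: opening $30,102.25; interest $993.37 → $31,095.62; payment $10,365.20; balance $20,730.42
Week 3: opening $20,730.42; interest $684.10 → $21,414.52; payment $10,707.26; balance $10,707.26
Week 4: opening $10,707.26; interest $353.33 → $11,060.59; payment $11,060.59; balance $0.00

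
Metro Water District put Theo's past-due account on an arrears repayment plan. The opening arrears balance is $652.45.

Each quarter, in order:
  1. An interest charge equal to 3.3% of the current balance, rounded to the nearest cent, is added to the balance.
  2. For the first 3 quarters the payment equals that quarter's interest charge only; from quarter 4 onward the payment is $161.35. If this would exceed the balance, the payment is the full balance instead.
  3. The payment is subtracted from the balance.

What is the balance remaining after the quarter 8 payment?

# | Opening | Interest | Payment | End bal
1 | $652.45 | $21.53 | $21.53 | $652.45
2 | $652.45 | $21.53 | $21.53 | $652.45
3 | $652.45 | $21.53 | $21.53 | $652.45
4 | $652.45 | $21.53 | $161.35 | $512.63
5 | $512.63 | $16.92 | $161.35 | $368.20
6 | $368.20 | $12.15 | $161.35 | $219.00
7 | $219.00 | $7.23 | $161.35 | $64.88
8 | $64.88 | $2.14 | $67.02 | $0.00

$0.00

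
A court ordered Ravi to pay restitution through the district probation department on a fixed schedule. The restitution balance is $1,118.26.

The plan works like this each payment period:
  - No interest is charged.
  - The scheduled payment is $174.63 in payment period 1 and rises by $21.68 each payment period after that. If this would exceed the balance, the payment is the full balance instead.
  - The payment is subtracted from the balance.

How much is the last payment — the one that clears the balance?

# | Opening | Payment | End bal
1 | $1,118.26 | $174.63 | $943.63
2 | $943.63 | $196.31 | $747.32
3 | $747.32 | $217.99 | $529.33
4 | $529.33 | $239.67 | $289.66
5 | $289.66 | $261.35 | $28.31
6 | $28.31 | $28.31 | $0.00

$28.31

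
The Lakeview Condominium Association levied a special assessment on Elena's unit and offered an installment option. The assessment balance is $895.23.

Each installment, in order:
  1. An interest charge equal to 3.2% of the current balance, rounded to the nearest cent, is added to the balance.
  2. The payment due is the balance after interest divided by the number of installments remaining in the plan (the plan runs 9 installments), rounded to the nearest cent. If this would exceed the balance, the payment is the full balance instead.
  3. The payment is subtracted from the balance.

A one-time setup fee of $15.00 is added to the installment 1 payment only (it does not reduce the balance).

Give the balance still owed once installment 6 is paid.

$360.48

Installment 1: opening $895.23; interest $28.65 → $923.88; payment $102.65 (+ $15.00 fee); balance $821.23
Installment 2: opening $821.23; interest $26.28 → $847.51; payment $105.94; balance $741.57
Installment 3: opening $741.57; interest $23.73 → $765.30; payment $109.33; balance $655.97
Installment 4: opening $655.97; interest $20.99 → $676.96; payment $112.83; balance $564.13
Installment 5: opening $564.13; interest $18.05 → $582.18; payment $116.44; balance $465.74
Installment 6: opening $465.74; interest $14.90 → $480.64; payment $120.16; balance $360.48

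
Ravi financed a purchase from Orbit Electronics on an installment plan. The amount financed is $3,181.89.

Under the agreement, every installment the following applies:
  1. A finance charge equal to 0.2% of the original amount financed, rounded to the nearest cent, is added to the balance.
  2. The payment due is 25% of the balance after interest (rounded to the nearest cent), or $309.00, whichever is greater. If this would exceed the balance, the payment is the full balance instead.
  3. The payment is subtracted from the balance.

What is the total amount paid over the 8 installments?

Installment 1: $3,181.89 +$6.36 interest = $3,188.25; pay $797.06 → $2,391.19
Installment 2: $2,391.19 +$6.36 interest = $2,397.55; pay $599.39 → $1,798.16
Installment 3: $1,798.16 +$6.36 interest = $1,804.52; pay $451.13 → $1,353.39
Installment 4: $1,353.39 +$6.36 interest = $1,359.75; pay $339.94 → $1,019.81
Installment 5: $1,019.81 +$6.36 interest = $1,026.17; pay $309.00 → $717.17
Installment 6: $717.17 +$6.36 interest = $723.53; pay $309.00 → $414.53
Installment 7: $414.53 +$6.36 interest = $420.89; pay $309.00 → $111.89
Installment 8: $111.89 +$6.36 interest = $118.25; pay $118.25 → $0.00
Total paid: $3,232.77

$3,232.77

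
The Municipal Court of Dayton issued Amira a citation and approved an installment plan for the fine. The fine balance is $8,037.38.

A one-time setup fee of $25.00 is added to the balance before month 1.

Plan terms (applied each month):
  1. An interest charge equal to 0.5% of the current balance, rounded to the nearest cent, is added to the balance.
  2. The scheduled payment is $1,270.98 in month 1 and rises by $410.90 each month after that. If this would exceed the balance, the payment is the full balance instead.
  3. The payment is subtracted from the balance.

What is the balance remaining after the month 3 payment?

$3,117.13

# | Opening | Interest | Payment | End bal
1 | $8,062.38 | $40.31 | $1,270.98 | $6,831.71
2 | $6,831.71 | $34.16 | $1,681.88 | $5,183.99
3 | $5,183.99 | $25.92 | $2,092.78 | $3,117.13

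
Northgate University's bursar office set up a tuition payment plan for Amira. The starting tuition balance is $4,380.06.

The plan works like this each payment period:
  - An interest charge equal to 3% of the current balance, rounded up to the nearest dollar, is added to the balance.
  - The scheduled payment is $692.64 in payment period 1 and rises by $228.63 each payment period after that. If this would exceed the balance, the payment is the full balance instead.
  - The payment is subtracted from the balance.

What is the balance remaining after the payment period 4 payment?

Payment period 1: opening $4,380.06; interest $132.00 → $4,512.06; payment $692.64; balance $3,819.42
Payment period 2: opening $3,819.42; interest $115.00 → $3,934.42; payment $921.27; balance $3,013.15
Payment period 3: opening $3,013.15; interest $91.00 → $3,104.15; payment $1,149.90; balance $1,954.25
Payment period 4: opening $1,954.25; interest $59.00 → $2,013.25; payment $1,378.53; balance $634.72

$634.72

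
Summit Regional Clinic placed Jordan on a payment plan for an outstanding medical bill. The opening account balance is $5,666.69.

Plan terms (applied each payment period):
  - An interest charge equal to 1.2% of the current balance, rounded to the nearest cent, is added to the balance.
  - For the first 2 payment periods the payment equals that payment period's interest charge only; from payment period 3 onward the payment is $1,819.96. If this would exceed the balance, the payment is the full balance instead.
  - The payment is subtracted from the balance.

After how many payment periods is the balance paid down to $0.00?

6

Payment period 1: opening $5,666.69; interest $68.00 → $5,734.69; payment $68.00; balance $5,666.69
Payment period 2: opening $5,666.69; interest $68.00 → $5,734.69; payment $68.00; balance $5,666.69
Payment period 3: opening $5,666.69; interest $68.00 → $5,734.69; payment $1,819.96; balance $3,914.73
Payment period 4: opening $3,914.73; interest $46.98 → $3,961.71; payment $1,819.96; balance $2,141.75
Payment period 5: opening $2,141.75; interest $25.70 → $2,167.45; payment $1,819.96; balance $347.49
Payment period 6: opening $347.49; interest $4.17 → $351.66; payment $351.66; balance $0.00
Balance reaches $0.00 in payment period 6.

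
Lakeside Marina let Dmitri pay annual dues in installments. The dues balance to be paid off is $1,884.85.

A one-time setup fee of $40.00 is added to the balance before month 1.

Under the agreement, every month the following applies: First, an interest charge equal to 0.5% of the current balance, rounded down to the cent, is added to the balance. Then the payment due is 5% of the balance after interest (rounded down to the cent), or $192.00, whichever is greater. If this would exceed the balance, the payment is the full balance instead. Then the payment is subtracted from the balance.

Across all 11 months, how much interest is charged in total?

Month 1: $1,924.85 +$9.62 interest = $1,934.47; pay $192.00 → $1,742.47
Month 2: $1,742.47 +$8.71 interest = $1,751.18; pay $192.00 → $1,559.18
Month 3: $1,559.18 +$7.79 interest = $1,566.97; pay $192.00 → $1,374.97
Month 4: $1,374.97 +$6.87 interest = $1,381.84; pay $192.00 → $1,189.84
Month 5: $1,189.84 +$5.94 interest = $1,195.78; pay $192.00 → $1,003.78
Month 6: $1,003.78 +$5.01 interest = $1,008.79; pay $192.00 → $816.79
Month 7: $816.79 +$4.08 interest = $820.87; pay $192.00 → $628.87
Month 8: $628.87 +$3.14 interest = $632.01; pay $192.00 → $440.01
Month 9: $440.01 +$2.20 interest = $442.21; pay $192.00 → $250.21
Month 10: $250.21 +$1.25 interest = $251.46; pay $192.00 → $59.46
Month 11: $59.46 +$0.29 interest = $59.75; pay $59.75 → $0.00
Total interest: $9.62 + $8.71 + $7.79 + $6.87 + $5.94 + $5.01 + $4.08 + $3.14 + $2.20 + $1.25 + $0.29 = $54.90

$54.90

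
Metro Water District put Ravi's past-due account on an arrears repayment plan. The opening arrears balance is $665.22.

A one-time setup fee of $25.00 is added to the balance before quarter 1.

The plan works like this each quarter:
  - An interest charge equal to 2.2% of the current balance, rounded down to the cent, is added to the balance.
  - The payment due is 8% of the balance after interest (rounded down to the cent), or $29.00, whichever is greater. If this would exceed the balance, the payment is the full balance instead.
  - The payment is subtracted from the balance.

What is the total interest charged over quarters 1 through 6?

# | Opening | Interest | Payment | End bal
1 | $690.22 | $15.18 | $56.43 | $648.97
2 | $648.97 | $14.27 | $53.05 | $610.19
3 | $610.19 | $13.42 | $49.88 | $573.73
4 | $573.73 | $12.62 | $46.90 | $539.45
5 | $539.45 | $11.86 | $44.10 | $507.21
6 | $507.21 | $11.15 | $41.46 | $476.90
Total interest: $15.18 + $14.27 + $13.42 + $12.62 + $11.86 + $11.15 = $78.50

$78.50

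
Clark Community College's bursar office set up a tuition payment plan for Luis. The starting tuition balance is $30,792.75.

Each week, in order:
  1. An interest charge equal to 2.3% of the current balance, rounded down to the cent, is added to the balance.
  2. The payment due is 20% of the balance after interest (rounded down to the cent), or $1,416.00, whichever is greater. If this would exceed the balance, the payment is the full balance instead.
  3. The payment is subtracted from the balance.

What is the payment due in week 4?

Week 1: $30,792.75 +$708.23 interest = $31,500.98; pay $6,300.19 → $25,200.79
Week 2: $25,200.79 +$579.61 interest = $25,780.40; pay $5,156.08 → $20,624.32
Week 3: $20,624.32 +$474.35 interest = $21,098.67; pay $4,219.73 → $16,878.94
Week 4: $16,878.94 +$388.21 interest = $17,267.15; pay $3,453.43 → $13,813.72

$3,453.43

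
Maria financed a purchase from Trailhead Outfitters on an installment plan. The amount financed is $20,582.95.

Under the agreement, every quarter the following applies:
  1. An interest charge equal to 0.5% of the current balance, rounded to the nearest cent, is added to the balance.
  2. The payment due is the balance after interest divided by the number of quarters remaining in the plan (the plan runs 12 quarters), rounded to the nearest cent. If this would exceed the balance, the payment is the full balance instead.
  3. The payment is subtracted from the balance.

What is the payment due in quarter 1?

Quarter 1: $20,582.95 +$102.91 interest = $20,685.86; pay $1,723.82 → $18,962.04

$1,723.82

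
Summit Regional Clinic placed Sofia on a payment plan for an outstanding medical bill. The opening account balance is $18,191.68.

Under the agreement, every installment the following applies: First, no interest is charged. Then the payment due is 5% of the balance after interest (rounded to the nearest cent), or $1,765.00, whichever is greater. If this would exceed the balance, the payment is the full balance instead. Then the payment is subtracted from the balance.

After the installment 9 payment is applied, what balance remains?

$2,306.68

Installment 1: opening $18,191.68; payment $1,765.00; balance $16,426.68
Installment 2: opening $16,426.68; payment $1,765.00; balance $14,661.68
Installment 3: opening $14,661.68; payment $1,765.00; balance $12,896.68
Installment 4: opening $12,896.68; payment $1,765.00; balance $11,131.68
Installment 5: opening $11,131.68; payment $1,765.00; balance $9,366.68
Installment 6: opening $9,366.68; payment $1,765.00; balance $7,601.68
Installment 7: opening $7,601.68; payment $1,765.00; balance $5,836.68
Installment 8: opening $5,836.68; payment $1,765.00; balance $4,071.68
Installment 9: opening $4,071.68; payment $1,765.00; balance $2,306.68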